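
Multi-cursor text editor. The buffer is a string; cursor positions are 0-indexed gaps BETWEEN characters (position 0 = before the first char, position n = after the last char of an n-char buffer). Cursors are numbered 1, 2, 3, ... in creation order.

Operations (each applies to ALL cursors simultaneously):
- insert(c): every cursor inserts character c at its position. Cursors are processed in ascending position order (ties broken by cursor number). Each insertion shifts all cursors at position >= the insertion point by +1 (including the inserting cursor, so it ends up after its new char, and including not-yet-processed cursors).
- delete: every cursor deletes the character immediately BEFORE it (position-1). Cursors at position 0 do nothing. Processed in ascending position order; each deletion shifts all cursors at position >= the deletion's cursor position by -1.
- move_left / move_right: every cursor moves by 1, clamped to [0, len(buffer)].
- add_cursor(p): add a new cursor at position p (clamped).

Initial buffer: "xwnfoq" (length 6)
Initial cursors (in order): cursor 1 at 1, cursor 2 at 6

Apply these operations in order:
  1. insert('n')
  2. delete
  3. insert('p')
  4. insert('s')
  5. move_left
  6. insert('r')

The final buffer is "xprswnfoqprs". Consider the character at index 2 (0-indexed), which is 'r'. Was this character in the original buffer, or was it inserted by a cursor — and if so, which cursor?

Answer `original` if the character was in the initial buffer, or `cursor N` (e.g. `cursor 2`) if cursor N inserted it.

Answer: cursor 1

Derivation:
After op 1 (insert('n')): buffer="xnwnfoqn" (len 8), cursors c1@2 c2@8, authorship .1.....2
After op 2 (delete): buffer="xwnfoq" (len 6), cursors c1@1 c2@6, authorship ......
After op 3 (insert('p')): buffer="xpwnfoqp" (len 8), cursors c1@2 c2@8, authorship .1.....2
After op 4 (insert('s')): buffer="xpswnfoqps" (len 10), cursors c1@3 c2@10, authorship .11.....22
After op 5 (move_left): buffer="xpswnfoqps" (len 10), cursors c1@2 c2@9, authorship .11.....22
After op 6 (insert('r')): buffer="xprswnfoqprs" (len 12), cursors c1@3 c2@11, authorship .111.....222
Authorship (.=original, N=cursor N): . 1 1 1 . . . . . 2 2 2
Index 2: author = 1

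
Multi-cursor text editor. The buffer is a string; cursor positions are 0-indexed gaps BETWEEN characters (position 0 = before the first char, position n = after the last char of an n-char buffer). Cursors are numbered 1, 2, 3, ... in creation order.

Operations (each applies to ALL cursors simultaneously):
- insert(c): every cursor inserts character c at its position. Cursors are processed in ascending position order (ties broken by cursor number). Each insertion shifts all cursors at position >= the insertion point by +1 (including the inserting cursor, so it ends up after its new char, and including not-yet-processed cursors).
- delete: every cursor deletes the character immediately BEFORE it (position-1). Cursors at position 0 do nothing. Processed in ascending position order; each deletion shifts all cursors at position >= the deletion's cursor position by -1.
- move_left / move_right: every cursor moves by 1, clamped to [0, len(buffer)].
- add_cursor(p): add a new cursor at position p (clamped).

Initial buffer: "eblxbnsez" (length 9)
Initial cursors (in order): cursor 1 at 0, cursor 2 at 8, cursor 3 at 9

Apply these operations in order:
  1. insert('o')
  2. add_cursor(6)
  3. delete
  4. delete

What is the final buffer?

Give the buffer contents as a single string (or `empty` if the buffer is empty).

After op 1 (insert('o')): buffer="oeblxbnseozo" (len 12), cursors c1@1 c2@10 c3@12, authorship 1........2.3
After op 2 (add_cursor(6)): buffer="oeblxbnseozo" (len 12), cursors c1@1 c4@6 c2@10 c3@12, authorship 1........2.3
After op 3 (delete): buffer="eblxnsez" (len 8), cursors c1@0 c4@4 c2@7 c3@8, authorship ........
After op 4 (delete): buffer="eblns" (len 5), cursors c1@0 c4@3 c2@5 c3@5, authorship .....

Answer: eblns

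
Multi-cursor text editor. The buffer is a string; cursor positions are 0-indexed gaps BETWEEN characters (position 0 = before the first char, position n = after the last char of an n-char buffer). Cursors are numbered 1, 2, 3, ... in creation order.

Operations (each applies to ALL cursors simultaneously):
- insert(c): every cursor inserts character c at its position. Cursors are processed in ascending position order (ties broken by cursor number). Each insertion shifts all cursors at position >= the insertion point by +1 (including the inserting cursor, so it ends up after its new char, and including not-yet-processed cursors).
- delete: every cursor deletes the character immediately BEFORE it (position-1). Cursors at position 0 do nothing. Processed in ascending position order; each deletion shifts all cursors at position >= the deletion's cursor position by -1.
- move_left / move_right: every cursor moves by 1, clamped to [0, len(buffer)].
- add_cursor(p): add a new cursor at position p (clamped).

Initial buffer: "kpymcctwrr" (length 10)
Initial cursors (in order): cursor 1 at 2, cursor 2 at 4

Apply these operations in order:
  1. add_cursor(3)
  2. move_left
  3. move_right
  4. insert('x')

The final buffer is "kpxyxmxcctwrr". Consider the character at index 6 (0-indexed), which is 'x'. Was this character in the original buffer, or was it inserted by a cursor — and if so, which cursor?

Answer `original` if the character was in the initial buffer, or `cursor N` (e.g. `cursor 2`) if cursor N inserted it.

After op 1 (add_cursor(3)): buffer="kpymcctwrr" (len 10), cursors c1@2 c3@3 c2@4, authorship ..........
After op 2 (move_left): buffer="kpymcctwrr" (len 10), cursors c1@1 c3@2 c2@3, authorship ..........
After op 3 (move_right): buffer="kpymcctwrr" (len 10), cursors c1@2 c3@3 c2@4, authorship ..........
After op 4 (insert('x')): buffer="kpxyxmxcctwrr" (len 13), cursors c1@3 c3@5 c2@7, authorship ..1.3.2......
Authorship (.=original, N=cursor N): . . 1 . 3 . 2 . . . . . .
Index 6: author = 2

Answer: cursor 2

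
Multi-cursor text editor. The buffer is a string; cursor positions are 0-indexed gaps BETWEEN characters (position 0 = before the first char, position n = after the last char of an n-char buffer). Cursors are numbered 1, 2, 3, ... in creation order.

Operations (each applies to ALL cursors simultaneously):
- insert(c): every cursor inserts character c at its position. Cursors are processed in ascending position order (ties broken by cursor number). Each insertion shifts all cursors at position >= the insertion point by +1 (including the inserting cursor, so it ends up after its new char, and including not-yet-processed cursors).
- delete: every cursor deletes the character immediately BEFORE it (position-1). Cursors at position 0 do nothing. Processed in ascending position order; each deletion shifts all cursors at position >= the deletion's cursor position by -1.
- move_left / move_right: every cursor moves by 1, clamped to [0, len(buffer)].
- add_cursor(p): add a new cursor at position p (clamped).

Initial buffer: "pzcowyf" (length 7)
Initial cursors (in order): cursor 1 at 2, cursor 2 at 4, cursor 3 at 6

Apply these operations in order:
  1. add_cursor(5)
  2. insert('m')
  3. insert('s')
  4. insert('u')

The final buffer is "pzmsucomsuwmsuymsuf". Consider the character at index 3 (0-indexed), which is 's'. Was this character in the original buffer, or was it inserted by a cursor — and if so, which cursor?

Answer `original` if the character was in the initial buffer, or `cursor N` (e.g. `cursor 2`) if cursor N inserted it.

After op 1 (add_cursor(5)): buffer="pzcowyf" (len 7), cursors c1@2 c2@4 c4@5 c3@6, authorship .......
After op 2 (insert('m')): buffer="pzmcomwmymf" (len 11), cursors c1@3 c2@6 c4@8 c3@10, authorship ..1..2.4.3.
After op 3 (insert('s')): buffer="pzmscomswmsymsf" (len 15), cursors c1@4 c2@8 c4@11 c3@14, authorship ..11..22.44.33.
After op 4 (insert('u')): buffer="pzmsucomsuwmsuymsuf" (len 19), cursors c1@5 c2@10 c4@14 c3@18, authorship ..111..222.444.333.
Authorship (.=original, N=cursor N): . . 1 1 1 . . 2 2 2 . 4 4 4 . 3 3 3 .
Index 3: author = 1

Answer: cursor 1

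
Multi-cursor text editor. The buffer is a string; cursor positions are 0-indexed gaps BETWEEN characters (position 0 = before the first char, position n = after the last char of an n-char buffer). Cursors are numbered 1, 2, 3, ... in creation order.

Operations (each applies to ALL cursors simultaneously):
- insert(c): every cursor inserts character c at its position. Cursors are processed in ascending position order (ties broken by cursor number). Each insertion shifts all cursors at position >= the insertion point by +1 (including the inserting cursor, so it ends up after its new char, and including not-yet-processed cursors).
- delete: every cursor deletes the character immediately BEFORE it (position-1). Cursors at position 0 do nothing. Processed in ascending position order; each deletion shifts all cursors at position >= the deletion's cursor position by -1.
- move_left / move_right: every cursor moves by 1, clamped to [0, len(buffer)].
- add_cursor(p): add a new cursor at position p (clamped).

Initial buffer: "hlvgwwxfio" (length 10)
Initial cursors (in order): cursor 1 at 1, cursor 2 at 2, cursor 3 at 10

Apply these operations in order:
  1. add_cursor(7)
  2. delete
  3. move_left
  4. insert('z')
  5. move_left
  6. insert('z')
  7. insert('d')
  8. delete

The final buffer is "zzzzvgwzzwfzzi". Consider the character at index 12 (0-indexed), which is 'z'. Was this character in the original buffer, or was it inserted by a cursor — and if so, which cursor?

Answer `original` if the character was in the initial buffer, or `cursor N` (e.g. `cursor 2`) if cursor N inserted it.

After op 1 (add_cursor(7)): buffer="hlvgwwxfio" (len 10), cursors c1@1 c2@2 c4@7 c3@10, authorship ..........
After op 2 (delete): buffer="vgwwfi" (len 6), cursors c1@0 c2@0 c4@4 c3@6, authorship ......
After op 3 (move_left): buffer="vgwwfi" (len 6), cursors c1@0 c2@0 c4@3 c3@5, authorship ......
After op 4 (insert('z')): buffer="zzvgwzwfzi" (len 10), cursors c1@2 c2@2 c4@6 c3@9, authorship 12...4..3.
After op 5 (move_left): buffer="zzvgwzwfzi" (len 10), cursors c1@1 c2@1 c4@5 c3@8, authorship 12...4..3.
After op 6 (insert('z')): buffer="zzzzvgwzzwfzzi" (len 14), cursors c1@3 c2@3 c4@8 c3@12, authorship 1122...44..33.
After op 7 (insert('d')): buffer="zzzddzvgwzdzwfzdzi" (len 18), cursors c1@5 c2@5 c4@11 c3@16, authorship 112122...444..333.
After op 8 (delete): buffer="zzzzvgwzzwfzzi" (len 14), cursors c1@3 c2@3 c4@8 c3@12, authorship 1122...44..33.
Authorship (.=original, N=cursor N): 1 1 2 2 . . . 4 4 . . 3 3 .
Index 12: author = 3

Answer: cursor 3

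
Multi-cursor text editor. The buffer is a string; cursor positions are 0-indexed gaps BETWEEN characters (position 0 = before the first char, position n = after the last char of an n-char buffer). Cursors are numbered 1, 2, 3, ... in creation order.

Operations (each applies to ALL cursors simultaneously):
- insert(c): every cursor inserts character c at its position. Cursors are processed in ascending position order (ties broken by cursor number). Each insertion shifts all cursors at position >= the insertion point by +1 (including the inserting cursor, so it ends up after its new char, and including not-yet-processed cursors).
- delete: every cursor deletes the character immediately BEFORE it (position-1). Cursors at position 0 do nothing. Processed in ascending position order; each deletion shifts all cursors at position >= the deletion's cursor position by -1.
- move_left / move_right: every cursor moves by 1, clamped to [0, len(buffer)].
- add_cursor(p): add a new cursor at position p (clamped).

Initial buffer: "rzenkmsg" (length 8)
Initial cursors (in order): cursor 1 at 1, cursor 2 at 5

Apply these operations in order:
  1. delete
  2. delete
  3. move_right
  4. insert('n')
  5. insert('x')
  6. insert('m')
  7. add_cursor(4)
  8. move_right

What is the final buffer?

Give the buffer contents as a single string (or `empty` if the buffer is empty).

After op 1 (delete): buffer="zenmsg" (len 6), cursors c1@0 c2@3, authorship ......
After op 2 (delete): buffer="zemsg" (len 5), cursors c1@0 c2@2, authorship .....
After op 3 (move_right): buffer="zemsg" (len 5), cursors c1@1 c2@3, authorship .....
After op 4 (insert('n')): buffer="znemnsg" (len 7), cursors c1@2 c2@5, authorship .1..2..
After op 5 (insert('x')): buffer="znxemnxsg" (len 9), cursors c1@3 c2@7, authorship .11..22..
After op 6 (insert('m')): buffer="znxmemnxmsg" (len 11), cursors c1@4 c2@9, authorship .111..222..
After op 7 (add_cursor(4)): buffer="znxmemnxmsg" (len 11), cursors c1@4 c3@4 c2@9, authorship .111..222..
After op 8 (move_right): buffer="znxmemnxmsg" (len 11), cursors c1@5 c3@5 c2@10, authorship .111..222..

Answer: znxmemnxmsg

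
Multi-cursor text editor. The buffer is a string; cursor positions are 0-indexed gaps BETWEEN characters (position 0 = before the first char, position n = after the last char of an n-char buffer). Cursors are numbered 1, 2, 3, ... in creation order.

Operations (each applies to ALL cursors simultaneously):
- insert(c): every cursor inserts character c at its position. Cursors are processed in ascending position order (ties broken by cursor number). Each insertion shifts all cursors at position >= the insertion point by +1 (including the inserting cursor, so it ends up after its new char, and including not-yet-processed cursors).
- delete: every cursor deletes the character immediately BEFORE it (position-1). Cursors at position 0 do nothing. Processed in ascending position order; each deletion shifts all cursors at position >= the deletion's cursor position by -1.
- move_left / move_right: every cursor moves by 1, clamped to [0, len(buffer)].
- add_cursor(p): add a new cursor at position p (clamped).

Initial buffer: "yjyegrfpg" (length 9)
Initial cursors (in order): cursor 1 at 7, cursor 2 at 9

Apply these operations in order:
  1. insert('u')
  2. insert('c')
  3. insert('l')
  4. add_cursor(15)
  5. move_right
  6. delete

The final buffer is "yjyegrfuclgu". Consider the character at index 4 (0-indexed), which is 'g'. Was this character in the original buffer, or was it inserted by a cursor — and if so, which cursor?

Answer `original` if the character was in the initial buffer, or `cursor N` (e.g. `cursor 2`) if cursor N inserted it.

Answer: original

Derivation:
After op 1 (insert('u')): buffer="yjyegrfupgu" (len 11), cursors c1@8 c2@11, authorship .......1..2
After op 2 (insert('c')): buffer="yjyegrfucpguc" (len 13), cursors c1@9 c2@13, authorship .......11..22
After op 3 (insert('l')): buffer="yjyegrfuclpgucl" (len 15), cursors c1@10 c2@15, authorship .......111..222
After op 4 (add_cursor(15)): buffer="yjyegrfuclpgucl" (len 15), cursors c1@10 c2@15 c3@15, authorship .......111..222
After op 5 (move_right): buffer="yjyegrfuclpgucl" (len 15), cursors c1@11 c2@15 c3@15, authorship .......111..222
After op 6 (delete): buffer="yjyegrfuclgu" (len 12), cursors c1@10 c2@12 c3@12, authorship .......111.2
Authorship (.=original, N=cursor N): . . . . . . . 1 1 1 . 2
Index 4: author = original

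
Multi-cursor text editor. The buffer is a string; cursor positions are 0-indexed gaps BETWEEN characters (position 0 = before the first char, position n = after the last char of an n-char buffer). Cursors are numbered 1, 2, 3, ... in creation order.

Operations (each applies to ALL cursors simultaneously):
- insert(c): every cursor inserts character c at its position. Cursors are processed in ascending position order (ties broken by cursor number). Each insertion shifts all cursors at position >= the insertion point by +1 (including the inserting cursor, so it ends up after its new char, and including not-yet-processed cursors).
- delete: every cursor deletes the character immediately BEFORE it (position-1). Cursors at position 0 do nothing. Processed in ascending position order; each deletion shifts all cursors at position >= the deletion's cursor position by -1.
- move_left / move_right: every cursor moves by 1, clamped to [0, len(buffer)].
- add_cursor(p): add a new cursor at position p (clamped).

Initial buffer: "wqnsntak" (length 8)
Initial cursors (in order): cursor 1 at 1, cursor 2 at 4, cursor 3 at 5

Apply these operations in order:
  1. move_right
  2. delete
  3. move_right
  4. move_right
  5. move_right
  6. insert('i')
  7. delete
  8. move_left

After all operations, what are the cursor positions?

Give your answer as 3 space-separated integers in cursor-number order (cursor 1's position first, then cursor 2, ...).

After op 1 (move_right): buffer="wqnsntak" (len 8), cursors c1@2 c2@5 c3@6, authorship ........
After op 2 (delete): buffer="wnsak" (len 5), cursors c1@1 c2@3 c3@3, authorship .....
After op 3 (move_right): buffer="wnsak" (len 5), cursors c1@2 c2@4 c3@4, authorship .....
After op 4 (move_right): buffer="wnsak" (len 5), cursors c1@3 c2@5 c3@5, authorship .....
After op 5 (move_right): buffer="wnsak" (len 5), cursors c1@4 c2@5 c3@5, authorship .....
After op 6 (insert('i')): buffer="wnsaikii" (len 8), cursors c1@5 c2@8 c3@8, authorship ....1.23
After op 7 (delete): buffer="wnsak" (len 5), cursors c1@4 c2@5 c3@5, authorship .....
After op 8 (move_left): buffer="wnsak" (len 5), cursors c1@3 c2@4 c3@4, authorship .....

Answer: 3 4 4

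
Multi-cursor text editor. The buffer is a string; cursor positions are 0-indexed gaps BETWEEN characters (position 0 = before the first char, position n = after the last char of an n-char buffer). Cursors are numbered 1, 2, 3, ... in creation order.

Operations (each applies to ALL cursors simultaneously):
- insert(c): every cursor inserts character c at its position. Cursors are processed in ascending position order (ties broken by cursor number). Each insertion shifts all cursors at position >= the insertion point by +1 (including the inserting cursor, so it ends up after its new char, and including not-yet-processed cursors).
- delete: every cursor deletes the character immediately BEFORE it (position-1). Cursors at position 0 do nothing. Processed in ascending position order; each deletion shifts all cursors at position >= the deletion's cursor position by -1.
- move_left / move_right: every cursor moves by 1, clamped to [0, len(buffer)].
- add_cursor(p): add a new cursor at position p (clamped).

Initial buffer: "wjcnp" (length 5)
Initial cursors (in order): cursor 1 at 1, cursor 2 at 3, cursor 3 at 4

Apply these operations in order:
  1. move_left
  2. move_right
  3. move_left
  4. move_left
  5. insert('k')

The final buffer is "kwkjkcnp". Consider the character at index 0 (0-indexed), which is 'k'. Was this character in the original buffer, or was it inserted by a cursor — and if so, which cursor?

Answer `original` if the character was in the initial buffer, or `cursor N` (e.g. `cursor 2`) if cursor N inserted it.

After op 1 (move_left): buffer="wjcnp" (len 5), cursors c1@0 c2@2 c3@3, authorship .....
After op 2 (move_right): buffer="wjcnp" (len 5), cursors c1@1 c2@3 c3@4, authorship .....
After op 3 (move_left): buffer="wjcnp" (len 5), cursors c1@0 c2@2 c3@3, authorship .....
After op 4 (move_left): buffer="wjcnp" (len 5), cursors c1@0 c2@1 c3@2, authorship .....
After op 5 (insert('k')): buffer="kwkjkcnp" (len 8), cursors c1@1 c2@3 c3@5, authorship 1.2.3...
Authorship (.=original, N=cursor N): 1 . 2 . 3 . . .
Index 0: author = 1

Answer: cursor 1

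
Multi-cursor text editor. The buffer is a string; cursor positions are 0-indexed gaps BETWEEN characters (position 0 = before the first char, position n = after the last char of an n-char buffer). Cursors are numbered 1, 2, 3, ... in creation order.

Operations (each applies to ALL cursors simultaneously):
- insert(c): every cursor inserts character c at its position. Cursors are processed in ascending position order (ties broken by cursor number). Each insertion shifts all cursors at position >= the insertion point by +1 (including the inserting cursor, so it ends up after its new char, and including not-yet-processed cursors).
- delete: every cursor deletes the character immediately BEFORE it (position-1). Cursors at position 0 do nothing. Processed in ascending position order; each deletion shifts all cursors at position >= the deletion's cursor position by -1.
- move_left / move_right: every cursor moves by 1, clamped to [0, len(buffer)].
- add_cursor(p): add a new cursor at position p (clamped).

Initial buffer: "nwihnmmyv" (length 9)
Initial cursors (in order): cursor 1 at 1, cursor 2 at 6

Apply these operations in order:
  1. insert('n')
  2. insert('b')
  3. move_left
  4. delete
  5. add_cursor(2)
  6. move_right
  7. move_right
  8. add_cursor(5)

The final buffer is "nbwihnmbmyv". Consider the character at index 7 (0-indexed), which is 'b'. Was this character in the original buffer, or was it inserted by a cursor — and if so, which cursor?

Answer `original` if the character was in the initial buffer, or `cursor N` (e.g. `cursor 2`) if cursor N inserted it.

After op 1 (insert('n')): buffer="nnwihnmnmyv" (len 11), cursors c1@2 c2@8, authorship .1.....2...
After op 2 (insert('b')): buffer="nnbwihnmnbmyv" (len 13), cursors c1@3 c2@10, authorship .11.....22...
After op 3 (move_left): buffer="nnbwihnmnbmyv" (len 13), cursors c1@2 c2@9, authorship .11.....22...
After op 4 (delete): buffer="nbwihnmbmyv" (len 11), cursors c1@1 c2@7, authorship .1.....2...
After op 5 (add_cursor(2)): buffer="nbwihnmbmyv" (len 11), cursors c1@1 c3@2 c2@7, authorship .1.....2...
After op 6 (move_right): buffer="nbwihnmbmyv" (len 11), cursors c1@2 c3@3 c2@8, authorship .1.....2...
After op 7 (move_right): buffer="nbwihnmbmyv" (len 11), cursors c1@3 c3@4 c2@9, authorship .1.....2...
After op 8 (add_cursor(5)): buffer="nbwihnmbmyv" (len 11), cursors c1@3 c3@4 c4@5 c2@9, authorship .1.....2...
Authorship (.=original, N=cursor N): . 1 . . . . . 2 . . .
Index 7: author = 2

Answer: cursor 2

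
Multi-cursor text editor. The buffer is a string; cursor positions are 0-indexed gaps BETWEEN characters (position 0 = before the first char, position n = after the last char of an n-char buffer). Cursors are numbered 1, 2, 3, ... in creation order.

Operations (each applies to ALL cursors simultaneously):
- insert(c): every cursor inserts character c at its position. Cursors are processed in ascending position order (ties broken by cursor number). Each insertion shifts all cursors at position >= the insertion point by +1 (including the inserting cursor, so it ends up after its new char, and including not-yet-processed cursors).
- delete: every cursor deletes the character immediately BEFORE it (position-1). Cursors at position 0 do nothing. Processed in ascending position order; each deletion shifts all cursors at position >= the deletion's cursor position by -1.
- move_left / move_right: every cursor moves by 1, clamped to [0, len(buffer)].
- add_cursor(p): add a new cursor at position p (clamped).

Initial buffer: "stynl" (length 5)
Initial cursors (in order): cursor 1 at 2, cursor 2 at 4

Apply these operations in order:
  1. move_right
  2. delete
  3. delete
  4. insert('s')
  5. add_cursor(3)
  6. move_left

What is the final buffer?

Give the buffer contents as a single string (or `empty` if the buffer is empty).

Answer: sss

Derivation:
After op 1 (move_right): buffer="stynl" (len 5), cursors c1@3 c2@5, authorship .....
After op 2 (delete): buffer="stn" (len 3), cursors c1@2 c2@3, authorship ...
After op 3 (delete): buffer="s" (len 1), cursors c1@1 c2@1, authorship .
After op 4 (insert('s')): buffer="sss" (len 3), cursors c1@3 c2@3, authorship .12
After op 5 (add_cursor(3)): buffer="sss" (len 3), cursors c1@3 c2@3 c3@3, authorship .12
After op 6 (move_left): buffer="sss" (len 3), cursors c1@2 c2@2 c3@2, authorship .12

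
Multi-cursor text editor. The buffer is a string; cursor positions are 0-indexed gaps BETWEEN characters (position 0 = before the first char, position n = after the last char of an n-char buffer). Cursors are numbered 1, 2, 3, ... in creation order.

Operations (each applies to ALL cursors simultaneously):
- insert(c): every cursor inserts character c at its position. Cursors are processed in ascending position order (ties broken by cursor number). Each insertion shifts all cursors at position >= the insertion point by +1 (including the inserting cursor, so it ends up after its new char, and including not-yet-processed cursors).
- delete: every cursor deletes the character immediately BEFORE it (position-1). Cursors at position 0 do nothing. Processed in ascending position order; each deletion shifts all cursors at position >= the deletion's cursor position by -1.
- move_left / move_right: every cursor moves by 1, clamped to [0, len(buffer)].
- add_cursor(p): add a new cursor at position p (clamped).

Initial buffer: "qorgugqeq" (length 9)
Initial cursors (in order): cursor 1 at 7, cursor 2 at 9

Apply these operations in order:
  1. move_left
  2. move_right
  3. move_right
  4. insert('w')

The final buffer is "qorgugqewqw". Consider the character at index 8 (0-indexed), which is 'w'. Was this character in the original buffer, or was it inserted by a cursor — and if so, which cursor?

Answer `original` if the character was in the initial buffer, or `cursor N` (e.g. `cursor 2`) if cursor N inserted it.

After op 1 (move_left): buffer="qorgugqeq" (len 9), cursors c1@6 c2@8, authorship .........
After op 2 (move_right): buffer="qorgugqeq" (len 9), cursors c1@7 c2@9, authorship .........
After op 3 (move_right): buffer="qorgugqeq" (len 9), cursors c1@8 c2@9, authorship .........
After op 4 (insert('w')): buffer="qorgugqewqw" (len 11), cursors c1@9 c2@11, authorship ........1.2
Authorship (.=original, N=cursor N): . . . . . . . . 1 . 2
Index 8: author = 1

Answer: cursor 1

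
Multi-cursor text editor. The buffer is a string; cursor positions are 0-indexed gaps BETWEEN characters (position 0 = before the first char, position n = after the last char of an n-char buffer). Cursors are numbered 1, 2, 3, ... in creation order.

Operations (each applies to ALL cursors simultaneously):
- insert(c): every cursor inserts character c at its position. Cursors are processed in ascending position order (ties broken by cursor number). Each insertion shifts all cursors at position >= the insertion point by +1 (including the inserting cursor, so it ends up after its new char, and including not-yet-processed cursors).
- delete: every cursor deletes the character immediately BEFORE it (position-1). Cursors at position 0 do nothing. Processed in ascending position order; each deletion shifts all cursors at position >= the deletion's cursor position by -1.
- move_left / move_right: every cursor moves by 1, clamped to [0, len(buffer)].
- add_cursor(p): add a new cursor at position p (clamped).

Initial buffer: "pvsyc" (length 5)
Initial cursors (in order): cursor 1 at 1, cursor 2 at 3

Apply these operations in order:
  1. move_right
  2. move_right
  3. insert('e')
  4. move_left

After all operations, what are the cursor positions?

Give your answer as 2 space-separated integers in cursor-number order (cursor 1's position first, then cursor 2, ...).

After op 1 (move_right): buffer="pvsyc" (len 5), cursors c1@2 c2@4, authorship .....
After op 2 (move_right): buffer="pvsyc" (len 5), cursors c1@3 c2@5, authorship .....
After op 3 (insert('e')): buffer="pvseyce" (len 7), cursors c1@4 c2@7, authorship ...1..2
After op 4 (move_left): buffer="pvseyce" (len 7), cursors c1@3 c2@6, authorship ...1..2

Answer: 3 6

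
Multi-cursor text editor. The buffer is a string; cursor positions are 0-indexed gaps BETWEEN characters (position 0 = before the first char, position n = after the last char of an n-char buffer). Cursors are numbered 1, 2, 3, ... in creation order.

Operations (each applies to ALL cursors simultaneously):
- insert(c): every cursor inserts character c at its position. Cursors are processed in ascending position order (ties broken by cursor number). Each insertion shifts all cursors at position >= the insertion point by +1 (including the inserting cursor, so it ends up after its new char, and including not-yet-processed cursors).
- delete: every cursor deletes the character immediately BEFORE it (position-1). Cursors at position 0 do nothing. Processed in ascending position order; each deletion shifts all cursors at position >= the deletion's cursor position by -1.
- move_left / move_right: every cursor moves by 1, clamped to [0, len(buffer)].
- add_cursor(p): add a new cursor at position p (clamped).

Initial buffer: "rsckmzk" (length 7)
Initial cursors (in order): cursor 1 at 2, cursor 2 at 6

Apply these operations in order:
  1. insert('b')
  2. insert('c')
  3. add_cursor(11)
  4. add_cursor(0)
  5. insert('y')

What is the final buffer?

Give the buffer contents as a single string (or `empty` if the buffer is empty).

Answer: yrsbcyckmzbcyky

Derivation:
After op 1 (insert('b')): buffer="rsbckmzbk" (len 9), cursors c1@3 c2@8, authorship ..1....2.
After op 2 (insert('c')): buffer="rsbcckmzbck" (len 11), cursors c1@4 c2@10, authorship ..11....22.
After op 3 (add_cursor(11)): buffer="rsbcckmzbck" (len 11), cursors c1@4 c2@10 c3@11, authorship ..11....22.
After op 4 (add_cursor(0)): buffer="rsbcckmzbck" (len 11), cursors c4@0 c1@4 c2@10 c3@11, authorship ..11....22.
After op 5 (insert('y')): buffer="yrsbcyckmzbcyky" (len 15), cursors c4@1 c1@6 c2@13 c3@15, authorship 4..111....222.3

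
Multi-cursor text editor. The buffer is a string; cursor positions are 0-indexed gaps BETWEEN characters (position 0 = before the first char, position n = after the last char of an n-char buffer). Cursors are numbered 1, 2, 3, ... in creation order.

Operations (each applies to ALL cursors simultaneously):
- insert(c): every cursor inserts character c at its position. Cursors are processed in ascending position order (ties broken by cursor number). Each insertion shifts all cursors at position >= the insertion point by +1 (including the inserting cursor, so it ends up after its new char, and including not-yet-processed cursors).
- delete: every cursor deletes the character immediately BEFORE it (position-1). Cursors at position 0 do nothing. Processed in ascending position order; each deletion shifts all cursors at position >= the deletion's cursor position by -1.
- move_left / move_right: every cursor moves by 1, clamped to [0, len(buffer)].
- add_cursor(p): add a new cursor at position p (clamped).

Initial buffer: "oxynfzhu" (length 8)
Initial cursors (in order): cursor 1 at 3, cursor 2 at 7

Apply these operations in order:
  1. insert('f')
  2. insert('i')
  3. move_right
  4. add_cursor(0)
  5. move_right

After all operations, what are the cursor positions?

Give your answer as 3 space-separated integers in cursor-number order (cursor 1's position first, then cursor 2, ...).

After op 1 (insert('f')): buffer="oxyfnfzhfu" (len 10), cursors c1@4 c2@9, authorship ...1....2.
After op 2 (insert('i')): buffer="oxyfinfzhfiu" (len 12), cursors c1@5 c2@11, authorship ...11....22.
After op 3 (move_right): buffer="oxyfinfzhfiu" (len 12), cursors c1@6 c2@12, authorship ...11....22.
After op 4 (add_cursor(0)): buffer="oxyfinfzhfiu" (len 12), cursors c3@0 c1@6 c2@12, authorship ...11....22.
After op 5 (move_right): buffer="oxyfinfzhfiu" (len 12), cursors c3@1 c1@7 c2@12, authorship ...11....22.

Answer: 7 12 1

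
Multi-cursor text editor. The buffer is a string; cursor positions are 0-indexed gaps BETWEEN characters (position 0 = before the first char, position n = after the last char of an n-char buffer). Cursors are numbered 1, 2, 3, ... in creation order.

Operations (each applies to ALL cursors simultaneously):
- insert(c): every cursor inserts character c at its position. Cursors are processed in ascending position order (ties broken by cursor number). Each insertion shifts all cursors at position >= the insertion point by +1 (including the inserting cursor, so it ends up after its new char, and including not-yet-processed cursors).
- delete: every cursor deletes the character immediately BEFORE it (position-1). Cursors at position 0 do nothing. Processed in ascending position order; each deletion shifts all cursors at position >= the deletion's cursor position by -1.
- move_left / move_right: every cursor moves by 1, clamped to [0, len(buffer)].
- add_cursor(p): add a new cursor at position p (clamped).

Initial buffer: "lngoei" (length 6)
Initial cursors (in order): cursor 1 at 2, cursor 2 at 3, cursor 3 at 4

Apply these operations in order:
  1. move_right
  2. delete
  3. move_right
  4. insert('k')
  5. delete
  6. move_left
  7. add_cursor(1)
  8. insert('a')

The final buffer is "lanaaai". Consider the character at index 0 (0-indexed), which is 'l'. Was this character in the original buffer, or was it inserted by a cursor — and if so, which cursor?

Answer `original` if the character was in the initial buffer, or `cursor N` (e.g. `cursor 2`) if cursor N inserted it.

Answer: original

Derivation:
After op 1 (move_right): buffer="lngoei" (len 6), cursors c1@3 c2@4 c3@5, authorship ......
After op 2 (delete): buffer="lni" (len 3), cursors c1@2 c2@2 c3@2, authorship ...
After op 3 (move_right): buffer="lni" (len 3), cursors c1@3 c2@3 c3@3, authorship ...
After op 4 (insert('k')): buffer="lnikkk" (len 6), cursors c1@6 c2@6 c3@6, authorship ...123
After op 5 (delete): buffer="lni" (len 3), cursors c1@3 c2@3 c3@3, authorship ...
After op 6 (move_left): buffer="lni" (len 3), cursors c1@2 c2@2 c3@2, authorship ...
After op 7 (add_cursor(1)): buffer="lni" (len 3), cursors c4@1 c1@2 c2@2 c3@2, authorship ...
After op 8 (insert('a')): buffer="lanaaai" (len 7), cursors c4@2 c1@6 c2@6 c3@6, authorship .4.123.
Authorship (.=original, N=cursor N): . 4 . 1 2 3 .
Index 0: author = original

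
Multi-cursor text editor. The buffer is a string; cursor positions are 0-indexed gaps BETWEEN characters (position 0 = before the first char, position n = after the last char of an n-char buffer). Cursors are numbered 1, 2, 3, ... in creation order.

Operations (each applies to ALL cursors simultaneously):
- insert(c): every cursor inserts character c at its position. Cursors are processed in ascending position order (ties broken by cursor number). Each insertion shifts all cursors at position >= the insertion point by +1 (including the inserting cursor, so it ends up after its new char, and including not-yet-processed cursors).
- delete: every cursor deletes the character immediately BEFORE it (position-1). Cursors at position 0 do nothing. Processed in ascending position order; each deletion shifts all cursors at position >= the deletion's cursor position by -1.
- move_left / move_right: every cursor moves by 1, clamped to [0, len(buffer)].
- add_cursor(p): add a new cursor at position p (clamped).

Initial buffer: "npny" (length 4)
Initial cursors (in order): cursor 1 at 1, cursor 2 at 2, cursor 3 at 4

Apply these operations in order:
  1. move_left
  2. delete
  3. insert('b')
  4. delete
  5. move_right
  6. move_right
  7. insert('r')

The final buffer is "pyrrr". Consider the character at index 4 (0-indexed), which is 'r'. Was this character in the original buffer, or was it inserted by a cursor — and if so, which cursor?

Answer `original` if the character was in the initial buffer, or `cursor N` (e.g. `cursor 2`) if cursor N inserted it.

After op 1 (move_left): buffer="npny" (len 4), cursors c1@0 c2@1 c3@3, authorship ....
After op 2 (delete): buffer="py" (len 2), cursors c1@0 c2@0 c3@1, authorship ..
After op 3 (insert('b')): buffer="bbpby" (len 5), cursors c1@2 c2@2 c3@4, authorship 12.3.
After op 4 (delete): buffer="py" (len 2), cursors c1@0 c2@0 c3@1, authorship ..
After op 5 (move_right): buffer="py" (len 2), cursors c1@1 c2@1 c3@2, authorship ..
After op 6 (move_right): buffer="py" (len 2), cursors c1@2 c2@2 c3@2, authorship ..
After op 7 (insert('r')): buffer="pyrrr" (len 5), cursors c1@5 c2@5 c3@5, authorship ..123
Authorship (.=original, N=cursor N): . . 1 2 3
Index 4: author = 3

Answer: cursor 3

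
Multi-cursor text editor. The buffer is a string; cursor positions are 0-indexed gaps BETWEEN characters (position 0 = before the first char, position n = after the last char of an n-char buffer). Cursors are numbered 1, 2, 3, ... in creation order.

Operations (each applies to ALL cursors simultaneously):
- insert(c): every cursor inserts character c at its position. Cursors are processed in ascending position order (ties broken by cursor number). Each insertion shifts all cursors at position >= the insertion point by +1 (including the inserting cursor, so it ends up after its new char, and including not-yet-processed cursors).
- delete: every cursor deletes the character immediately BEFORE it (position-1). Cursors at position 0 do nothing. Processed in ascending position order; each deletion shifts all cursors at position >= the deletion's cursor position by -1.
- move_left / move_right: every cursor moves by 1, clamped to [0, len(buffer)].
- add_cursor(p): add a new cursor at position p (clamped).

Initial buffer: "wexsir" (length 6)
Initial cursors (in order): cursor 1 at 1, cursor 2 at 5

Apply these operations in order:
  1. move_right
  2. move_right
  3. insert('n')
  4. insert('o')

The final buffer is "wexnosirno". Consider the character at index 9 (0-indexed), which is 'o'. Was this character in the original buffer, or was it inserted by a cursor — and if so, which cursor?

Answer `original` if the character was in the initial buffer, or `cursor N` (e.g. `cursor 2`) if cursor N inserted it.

After op 1 (move_right): buffer="wexsir" (len 6), cursors c1@2 c2@6, authorship ......
After op 2 (move_right): buffer="wexsir" (len 6), cursors c1@3 c2@6, authorship ......
After op 3 (insert('n')): buffer="wexnsirn" (len 8), cursors c1@4 c2@8, authorship ...1...2
After op 4 (insert('o')): buffer="wexnosirno" (len 10), cursors c1@5 c2@10, authorship ...11...22
Authorship (.=original, N=cursor N): . . . 1 1 . . . 2 2
Index 9: author = 2

Answer: cursor 2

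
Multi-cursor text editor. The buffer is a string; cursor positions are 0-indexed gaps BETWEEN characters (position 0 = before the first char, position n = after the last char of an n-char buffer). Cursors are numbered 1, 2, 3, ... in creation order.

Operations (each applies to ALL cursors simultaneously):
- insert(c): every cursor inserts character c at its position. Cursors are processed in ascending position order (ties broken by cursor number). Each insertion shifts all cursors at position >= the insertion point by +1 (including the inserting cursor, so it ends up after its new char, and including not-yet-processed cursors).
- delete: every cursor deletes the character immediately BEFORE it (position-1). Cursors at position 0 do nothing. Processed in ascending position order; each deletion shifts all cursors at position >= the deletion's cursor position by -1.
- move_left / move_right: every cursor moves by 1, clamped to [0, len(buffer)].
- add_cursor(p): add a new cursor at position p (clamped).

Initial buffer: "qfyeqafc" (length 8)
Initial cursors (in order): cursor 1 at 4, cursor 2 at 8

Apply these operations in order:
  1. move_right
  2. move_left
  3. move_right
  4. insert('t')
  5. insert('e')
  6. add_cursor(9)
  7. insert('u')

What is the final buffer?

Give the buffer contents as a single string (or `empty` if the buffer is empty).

After op 1 (move_right): buffer="qfyeqafc" (len 8), cursors c1@5 c2@8, authorship ........
After op 2 (move_left): buffer="qfyeqafc" (len 8), cursors c1@4 c2@7, authorship ........
After op 3 (move_right): buffer="qfyeqafc" (len 8), cursors c1@5 c2@8, authorship ........
After op 4 (insert('t')): buffer="qfyeqtafct" (len 10), cursors c1@6 c2@10, authorship .....1...2
After op 5 (insert('e')): buffer="qfyeqteafcte" (len 12), cursors c1@7 c2@12, authorship .....11...22
After op 6 (add_cursor(9)): buffer="qfyeqteafcte" (len 12), cursors c1@7 c3@9 c2@12, authorship .....11...22
After op 7 (insert('u')): buffer="qfyeqteuafucteu" (len 15), cursors c1@8 c3@11 c2@15, authorship .....111..3.222

Answer: qfyeqteuafucteu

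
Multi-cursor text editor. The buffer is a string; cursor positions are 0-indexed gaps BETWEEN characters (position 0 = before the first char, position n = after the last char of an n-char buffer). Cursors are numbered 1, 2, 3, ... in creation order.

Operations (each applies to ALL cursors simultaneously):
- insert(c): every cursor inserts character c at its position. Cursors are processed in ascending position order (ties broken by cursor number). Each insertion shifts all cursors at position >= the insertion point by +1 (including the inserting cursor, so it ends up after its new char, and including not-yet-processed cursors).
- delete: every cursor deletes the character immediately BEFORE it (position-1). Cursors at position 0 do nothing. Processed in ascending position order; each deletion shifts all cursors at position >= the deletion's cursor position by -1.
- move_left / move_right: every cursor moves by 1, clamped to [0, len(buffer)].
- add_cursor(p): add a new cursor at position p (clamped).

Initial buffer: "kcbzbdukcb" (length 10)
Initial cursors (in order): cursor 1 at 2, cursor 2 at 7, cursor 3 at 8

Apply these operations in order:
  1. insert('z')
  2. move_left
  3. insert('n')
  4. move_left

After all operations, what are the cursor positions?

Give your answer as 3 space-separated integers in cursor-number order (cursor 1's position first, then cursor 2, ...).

Answer: 2 9 12

Derivation:
After op 1 (insert('z')): buffer="kczbzbduzkzcb" (len 13), cursors c1@3 c2@9 c3@11, authorship ..1.....2.3..
After op 2 (move_left): buffer="kczbzbduzkzcb" (len 13), cursors c1@2 c2@8 c3@10, authorship ..1.....2.3..
After op 3 (insert('n')): buffer="kcnzbzbdunzknzcb" (len 16), cursors c1@3 c2@10 c3@13, authorship ..11.....22.33..
After op 4 (move_left): buffer="kcnzbzbdunzknzcb" (len 16), cursors c1@2 c2@9 c3@12, authorship ..11.....22.33..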